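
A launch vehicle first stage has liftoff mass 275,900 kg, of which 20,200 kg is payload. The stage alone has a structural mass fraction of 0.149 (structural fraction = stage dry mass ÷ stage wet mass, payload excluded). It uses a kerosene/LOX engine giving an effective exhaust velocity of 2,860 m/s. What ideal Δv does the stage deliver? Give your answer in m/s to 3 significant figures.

Stage wet mass = m₀ − payload = 275,900 − 20,200 = 255,700 kg.
Stage dry mass = ε × stage wet mass = 0.149 × 255,700 = 38,099.3 kg.
Burnout mass m_f = stage dry + payload = 38,099.3 + 20,200 = 58,299.3 kg.
By the Tsiolkovsky rocket equation, Δv = v_e · ln(275,900/58,299.3) = 2860.0 × ln(4.732) = 2860.0 × 1.5544 ≈ 4446 m/s.

Δv ≈ 4450 m/s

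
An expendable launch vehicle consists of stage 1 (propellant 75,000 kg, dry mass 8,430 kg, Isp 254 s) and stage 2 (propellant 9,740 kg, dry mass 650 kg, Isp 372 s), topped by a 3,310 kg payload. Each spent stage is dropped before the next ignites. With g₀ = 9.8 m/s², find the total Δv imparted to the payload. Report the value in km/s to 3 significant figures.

Ignition mass of stage 1 = 75,000+8,430 + 9,740+650 + 3,310 = 97,130 kg.
Stage 1: m₀ = 97,130 kg, m_f = 97,130 − 75,000 = 22,130 kg; Δv = 254×9.8×ln(4.389) = 2489.2×1.4791 ≈ 3682 m/s.
Stage 2: m₀ = 13,700 kg, m_f = 13,700 − 9,740 = 3,960 kg; Δv = 372×9.8×ln(3.46) = 3645.6×1.2412 ≈ 4525 m/s.
Total Δv = 3682 + 4525 = 8207 m/s.

Δv ≈ 8.21 km/s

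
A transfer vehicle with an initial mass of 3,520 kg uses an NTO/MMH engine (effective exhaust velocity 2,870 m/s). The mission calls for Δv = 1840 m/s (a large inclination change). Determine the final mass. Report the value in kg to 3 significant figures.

Rocket equation: m₀/m_f = exp(Δv / v_e) = exp(1840 / 2870.0) = exp(0.6411) = 1.8986.
m_f = m₀ / 1.8986 = 3,520 / 1.8986 = 1,854 kg.

final mass ≈ 1850 kg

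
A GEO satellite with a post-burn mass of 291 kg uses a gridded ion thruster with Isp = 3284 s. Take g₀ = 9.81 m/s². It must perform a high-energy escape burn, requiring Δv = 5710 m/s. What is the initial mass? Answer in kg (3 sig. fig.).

v_e = Isp · g₀ = 3284 × 9.81 = 32216.0 m/s.
By the Tsiolkovsky rocket equation, m₀/m_f = exp(Δv / v_e) = exp(5710 / 32216.0) = exp(0.1772) = 1.1939.
m₀ = m_f × 1.1939 = 291 × 1.1939 = 347.425 kg.

initial mass ≈ 347 kg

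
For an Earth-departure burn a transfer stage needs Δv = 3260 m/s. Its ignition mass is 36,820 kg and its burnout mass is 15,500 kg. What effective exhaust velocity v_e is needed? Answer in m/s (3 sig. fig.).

ln(m₀/m_f) = ln(36820/15500) = ln(2.375) = 0.8652.
Rocket equation: v_e = Δv / ln(m₀/m_f) = 3260 / 0.8652 = 3767.9 m/s.

v_e ≈ 3770 m/s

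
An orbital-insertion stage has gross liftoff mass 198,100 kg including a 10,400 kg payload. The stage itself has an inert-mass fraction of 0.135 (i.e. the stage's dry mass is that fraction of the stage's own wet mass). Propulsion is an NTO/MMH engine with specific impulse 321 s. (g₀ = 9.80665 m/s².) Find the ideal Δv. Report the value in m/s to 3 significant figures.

Δv ≈ 5390 m/s

Stage wet mass = m₀ − payload = 198,100 − 10,400 = 187,700 kg.
Stage dry mass = ε × stage wet mass = 0.135 × 187,700 = 25,339.5 kg.
Burnout mass m_f = stage dry + payload = 25,339.5 + 10,400 = 35,739.5 kg.
v_e = Isp · g₀ = 321 × 9.80665 = 3147.9 m/s.
Rocket equation: Δv = v_e · ln(198,100/35,739.5) = 3147.9 × ln(5.543) = 3147.9 × 1.7125 ≈ 5391 m/s.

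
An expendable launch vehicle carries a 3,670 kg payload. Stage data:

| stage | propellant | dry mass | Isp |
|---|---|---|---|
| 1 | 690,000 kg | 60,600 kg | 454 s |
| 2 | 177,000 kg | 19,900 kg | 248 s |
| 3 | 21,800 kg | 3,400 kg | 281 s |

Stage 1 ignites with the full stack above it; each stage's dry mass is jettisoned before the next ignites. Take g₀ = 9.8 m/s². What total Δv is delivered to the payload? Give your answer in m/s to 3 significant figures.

Δv ≈ 13100 m/s

Ignition mass of stage 1 = 690,000+60,600 + 177,000+19,900 + 21,800+3,400 + 3,670 = 976,370 kg.
Stage 1: m₀ = 976,370 kg, m_f = 976,370 − 690,000 = 286,370 kg; Δv = 454×9.8×ln(3.409) = 4449.2×1.2266 ≈ 5457 m/s.
Stage 2: m₀ = 225,770 kg, m_f = 225,770 − 177,000 = 48,770 kg; Δv = 248×9.8×ln(4.629) = 2430.4×1.5324 ≈ 3724 m/s.
Stage 3: m₀ = 28,870 kg, m_f = 28,870 − 21,800 = 7,070 kg; Δv = 281×9.8×ln(4.083) = 2753.8×1.4069 ≈ 3874 m/s.
Total Δv = 5457 + 3724 + 3874 = 13055 m/s.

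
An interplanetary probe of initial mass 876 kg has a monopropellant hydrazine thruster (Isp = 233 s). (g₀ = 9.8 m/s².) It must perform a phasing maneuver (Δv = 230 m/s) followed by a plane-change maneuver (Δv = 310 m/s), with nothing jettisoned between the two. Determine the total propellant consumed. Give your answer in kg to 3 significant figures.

v_e = Isp · g₀ = 233 × 9.8 = 2283.4 m/s.
After the first burn: m = 876 × exp(−230/2283.4) = 876 × 0.90418 = 792.062 kg.
After the second burn: m = 792.062 × exp(−310/2283.4) = 792.062 × 0.87305 = 691.51 kg.
Total propellant = m₀ − m_final = 876 − 691.51 = 184.49 kg.

total propellant consumed ≈ 184 kg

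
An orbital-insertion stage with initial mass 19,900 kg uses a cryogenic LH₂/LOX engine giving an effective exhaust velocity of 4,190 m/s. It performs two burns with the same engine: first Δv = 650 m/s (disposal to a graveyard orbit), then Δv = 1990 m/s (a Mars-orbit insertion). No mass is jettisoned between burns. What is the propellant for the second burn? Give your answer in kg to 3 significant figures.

After the first burn: m = 19900 × exp(−650/4190.0) = 19900 × 0.85630 = 17,040.4 kg.
After the second burn: m = 17,040.4 × exp(−1990/4190.0) = 17,040.4 × 0.62192 = 10,597.8 kg.
Second-burn propellant = 17,040.4 − 10,597.8 = 6,442.6 kg.

propellant for the second burn ≈ 6440 kg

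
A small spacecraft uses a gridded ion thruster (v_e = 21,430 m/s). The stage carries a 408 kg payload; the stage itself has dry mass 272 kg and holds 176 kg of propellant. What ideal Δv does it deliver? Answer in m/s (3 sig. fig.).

Δv ≈ 4930 m/s

m₀ = payload + dry + propellant = 408 + 272 + 176 = 856 kg.
m_f = payload + dry = 408 + 272 = 680 kg.
From the ideal rocket equation, Δv = v_e · ln(m₀/m_f) = 21430.0 × ln(1.259) = 21430.0 × 0.2302 ≈ 4932.7 m/s.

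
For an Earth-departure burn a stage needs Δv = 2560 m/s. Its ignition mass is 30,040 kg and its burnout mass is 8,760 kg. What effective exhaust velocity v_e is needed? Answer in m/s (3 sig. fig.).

ln(m₀/m_f) = ln(30040/8760) = ln(3.429) = 1.2323.
Using Δv = v_e ln(m₀/m_f): v_e = Δv / ln(m₀/m_f) = 2560 / 1.2323 = 2077.4 m/s.

v_e ≈ 2080 m/s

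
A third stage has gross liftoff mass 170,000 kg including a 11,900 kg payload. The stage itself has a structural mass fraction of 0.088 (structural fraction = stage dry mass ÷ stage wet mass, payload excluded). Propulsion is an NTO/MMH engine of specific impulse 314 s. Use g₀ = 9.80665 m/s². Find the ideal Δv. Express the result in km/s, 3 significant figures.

Stage wet mass = m₀ − payload = 170,000 − 11,900 = 158,100 kg.
Stage dry mass = ε × stage wet mass = 0.088 × 158,100 = 13,912.8 kg.
Burnout mass m_f = stage dry + payload = 13,912.8 + 11,900 = 25,812.8 kg.
v_e = Isp · g₀ = 314 × 9.80665 = 3079.3 m/s.
Δv = v_e · ln(170,000/25,812.8) = 3079.3 × ln(6.586) = 3079.3 × 1.8849 ≈ 5804 m/s.

Δv ≈ 5.80 km/s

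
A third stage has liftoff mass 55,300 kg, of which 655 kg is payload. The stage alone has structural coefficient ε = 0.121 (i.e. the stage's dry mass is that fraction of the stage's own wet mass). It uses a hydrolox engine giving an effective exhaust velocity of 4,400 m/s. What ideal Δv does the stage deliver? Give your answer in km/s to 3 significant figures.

Stage wet mass = m₀ − payload = 55,300 − 655 = 54,645 kg.
Stage dry mass = ε × stage wet mass = 0.121 × 54,645 = 6,612.05 kg.
Burnout mass m_f = stage dry + payload = 6,612.05 + 655 = 7,267.05 kg.
Δv = v_e · ln(55,300/7,267.05) = 4400.0 × ln(7.61) = 4400.0 × 2.0294 ≈ 8929 m/s.

Δv ≈ 8.93 km/s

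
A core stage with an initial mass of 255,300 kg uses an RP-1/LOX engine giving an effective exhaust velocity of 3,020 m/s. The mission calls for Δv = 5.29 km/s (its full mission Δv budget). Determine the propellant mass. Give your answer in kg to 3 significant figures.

Rocket equation: m₀/m_f = exp(Δv / v_e) = exp(5290 / 3020.0) = exp(1.7517) = 5.7641.
m_f = 255,300 / 5.7641 = 44,291.4 kg, so propellant = m₀ − m_f = 255,300 − 44,291.4 = 211,008.6 kg.

propellant mass ≈ 211000 kg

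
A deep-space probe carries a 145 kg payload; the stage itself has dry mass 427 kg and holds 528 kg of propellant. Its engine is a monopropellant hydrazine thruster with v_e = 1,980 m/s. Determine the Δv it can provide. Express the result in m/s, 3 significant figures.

Δv ≈ 1290 m/s

m₀ = payload + dry + propellant = 145 + 427 + 528 = 1,100 kg.
m_f = payload + dry = 145 + 427 = 572 kg.
Δv = v_e · ln(m₀/m_f) = 1980.0 × ln(1.923) = 1980.0 × 0.6539 ≈ 1294.8 m/s.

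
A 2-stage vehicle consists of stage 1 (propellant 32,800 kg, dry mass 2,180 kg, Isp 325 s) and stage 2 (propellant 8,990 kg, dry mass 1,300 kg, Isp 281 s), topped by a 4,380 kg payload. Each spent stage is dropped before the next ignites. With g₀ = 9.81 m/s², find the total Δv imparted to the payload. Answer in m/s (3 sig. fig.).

Δv ≈ 6060 m/s

Ignition mass of stage 1 = 32,800+2,180 + 8,990+1,300 + 4,380 = 49,650 kg.
Stage 1: m₀ = 49,650 kg, m_f = 49,650 − 32,800 = 16,850 kg; Δv = 325×9.81×ln(2.947) = 3188.2×1.0806 ≈ 3445 m/s.
Stage 2: m₀ = 14,670 kg, m_f = 14,670 − 8,990 = 5,680 kg; Δv = 281×9.81×ln(2.583) = 2756.6×0.9489 ≈ 2616 m/s.
Total Δv = 3445 + 2616 = 6061 m/s.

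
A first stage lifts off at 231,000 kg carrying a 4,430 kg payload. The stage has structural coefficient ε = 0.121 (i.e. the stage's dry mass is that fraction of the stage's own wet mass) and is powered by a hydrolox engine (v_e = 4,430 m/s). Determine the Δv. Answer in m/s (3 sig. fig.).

Δv ≈ 8780 m/s

Stage wet mass = m₀ − payload = 231,000 − 4,430 = 226,570 kg.
Stage dry mass = ε × stage wet mass = 0.121 × 226,570 = 27,415 kg.
Burnout mass m_f = stage dry + payload = 27,415 + 4,430 = 31,845 kg.
Δv = v_e · ln(231,000/31,845) = 4430.0 × ln(7.254) = 4430.0 × 1.9815 ≈ 8778 m/s.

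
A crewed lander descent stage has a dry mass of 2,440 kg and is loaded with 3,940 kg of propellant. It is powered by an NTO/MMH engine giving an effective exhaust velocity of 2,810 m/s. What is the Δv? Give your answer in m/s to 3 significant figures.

Δv ≈ 2700 m/s

m₀ = m_dry + m_prop = 2,440 + 3,940 = 6,380 kg.
By the Tsiolkovsky rocket equation, Δv = v_e · ln(m₀/m_f) = 2810.0 × ln(2.615) = 2810.0 × 0.9612 ≈ 2700.9 m/s.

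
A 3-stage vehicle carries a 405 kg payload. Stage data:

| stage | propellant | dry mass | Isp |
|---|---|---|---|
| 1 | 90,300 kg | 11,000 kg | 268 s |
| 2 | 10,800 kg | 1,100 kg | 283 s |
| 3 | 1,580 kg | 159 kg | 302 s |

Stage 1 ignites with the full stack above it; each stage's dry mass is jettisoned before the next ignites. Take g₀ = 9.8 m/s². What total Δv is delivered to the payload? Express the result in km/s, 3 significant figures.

Δv ≈ 12.0 km/s

Ignition mass of stage 1 = 90,300+11,000 + 10,800+1,100 + 1,580+159 + 405 = 115,344 kg.
Stage 1: m₀ = 115,344 kg, m_f = 115,344 − 90,300 = 25,044 kg; Δv = 268×9.8×ln(4.606) = 2626.4×1.5273 ≈ 4011 m/s.
Stage 2: m₀ = 14,044 kg, m_f = 14,044 − 10,800 = 3,244 kg; Δv = 283×9.8×ln(4.329) = 2773.4×1.4654 ≈ 4064 m/s.
Stage 3: m₀ = 2,144 kg, m_f = 2,144 − 1,580 = 564 kg; Δv = 302×9.8×ln(3.801) = 2959.6×1.3354 ≈ 3952 m/s.
Total Δv = 4011 + 4064 + 3952 = 12027 m/s.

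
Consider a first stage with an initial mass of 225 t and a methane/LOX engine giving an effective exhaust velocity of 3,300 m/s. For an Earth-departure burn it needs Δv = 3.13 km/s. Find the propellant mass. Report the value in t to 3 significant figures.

From the ideal rocket equation, m₀/m_f = exp(Δv / v_e) = exp(3130 / 3300.0) = exp(0.9485) = 2.5818.
m_f = 225 / 2.5818 = 87.1485 t, so propellant = m₀ − m_f = 225 − 87.1485 = 137.8515 t.

propellant mass ≈ 138 t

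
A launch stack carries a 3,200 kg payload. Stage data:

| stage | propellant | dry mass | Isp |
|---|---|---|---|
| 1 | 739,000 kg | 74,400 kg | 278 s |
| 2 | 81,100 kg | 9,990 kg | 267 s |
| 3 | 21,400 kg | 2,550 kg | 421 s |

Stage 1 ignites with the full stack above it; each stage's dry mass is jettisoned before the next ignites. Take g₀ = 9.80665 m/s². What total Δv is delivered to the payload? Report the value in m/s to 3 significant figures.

Δv ≈ 13700 m/s

Ignition mass of stage 1 = 739,000+74,400 + 81,100+9,990 + 21,400+2,550 + 3,200 = 931,640 kg.
Stage 1: m₀ = 931,640 kg, m_f = 931,640 − 739,000 = 192,640 kg; Δv = 278×9.80665×ln(4.836) = 2726.2×1.5761 ≈ 4297 m/s.
Stage 2: m₀ = 118,240 kg, m_f = 118,240 − 81,100 = 37,140 kg; Δv = 267×9.80665×ln(3.184) = 2618.4×1.1580 ≈ 3032 m/s.
Stage 3: m₀ = 27,150 kg, m_f = 27,150 − 21,400 = 5,750 kg; Δv = 421×9.80665×ln(4.722) = 4128.6×1.5522 ≈ 6408 m/s.
Total Δv = 4297 + 3032 + 6408 = 13737 m/s.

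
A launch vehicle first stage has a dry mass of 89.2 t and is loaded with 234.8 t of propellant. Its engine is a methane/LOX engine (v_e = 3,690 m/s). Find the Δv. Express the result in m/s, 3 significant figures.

m₀ = m_dry + m_prop = 89.2 + 234.8 = 324 t.
Δv = v_e · ln(m₀/m_f) = 3690.0 × ln(3.632) = 3690.0 × 1.2899 ≈ 4759.6 m/s.

Δv ≈ 4760 m/s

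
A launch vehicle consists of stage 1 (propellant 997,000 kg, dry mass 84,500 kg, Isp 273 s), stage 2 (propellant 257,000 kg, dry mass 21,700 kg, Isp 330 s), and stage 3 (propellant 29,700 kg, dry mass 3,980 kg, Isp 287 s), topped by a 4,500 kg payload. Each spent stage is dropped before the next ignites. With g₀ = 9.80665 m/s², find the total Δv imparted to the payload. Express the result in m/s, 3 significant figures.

Δv ≈ 13000 m/s

Ignition mass of stage 1 = 997,000+84,500 + 257,000+21,700 + 29,700+3,980 + 4,500 = 1,398,380 kg.
Stage 1: m₀ = 1,398,380 kg, m_f = 1,398,380 − 997,000 = 401,380 kg; Δv = 273×9.80665×ln(3.484) = 2677.2×1.2482 ≈ 3342 m/s.
Stage 2: m₀ = 316,880 kg, m_f = 316,880 − 257,000 = 59,880 kg; Δv = 330×9.80665×ln(5.292) = 3236.2×1.6662 ≈ 5392 m/s.
Stage 3: m₀ = 38,180 kg, m_f = 38,180 − 29,700 = 8,480 kg; Δv = 287×9.80665×ln(4.502) = 2814.5×1.5046 ≈ 4235 m/s.
Total Δv = 3342 + 5392 + 4235 = 12969 m/s.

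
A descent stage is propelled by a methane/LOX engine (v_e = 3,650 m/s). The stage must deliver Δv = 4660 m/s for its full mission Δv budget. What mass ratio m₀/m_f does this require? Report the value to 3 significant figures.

Rocket equation: m₀/m_f = exp(Δv / v_e) = exp(4660 / 3650.0) = exp(1.2767) = 3.5848.

mass ratio ≈ 3.58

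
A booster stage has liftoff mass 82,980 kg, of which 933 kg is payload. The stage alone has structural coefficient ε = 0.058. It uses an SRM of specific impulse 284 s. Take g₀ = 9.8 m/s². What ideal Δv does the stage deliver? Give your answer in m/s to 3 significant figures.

Δv ≈ 7460 m/s

Stage wet mass = m₀ − payload = 82,980 − 933 = 82,047 kg.
Stage dry mass = ε × stage wet mass = 0.058 × 82,047 = 4,758.73 kg.
Burnout mass m_f = stage dry + payload = 4,758.73 + 933 = 5,691.73 kg.
v_e = Isp · g₀ = 284 × 9.8 = 2783.2 m/s.
Using Δv = v_e ln(m₀/m_f): Δv = v_e · ln(82,980/5,691.73) = 2783.2 × ln(14.58) = 2783.2 × 2.6796 ≈ 7458 m/s.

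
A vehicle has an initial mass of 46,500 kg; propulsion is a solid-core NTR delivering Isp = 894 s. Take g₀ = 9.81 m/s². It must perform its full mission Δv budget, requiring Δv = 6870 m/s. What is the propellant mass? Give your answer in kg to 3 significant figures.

propellant mass ≈ 25300 kg

v_e = Isp · g₀ = 894 × 9.81 = 8770.1 m/s.
m₀/m_f = exp(Δv / v_e) = exp(6870 / 8770.1) = exp(0.7833) = 2.1888.
m_f = 46,500 / 2.1888 = 21,244.5 kg, so propellant = m₀ − m_f = 46,500 − 21,244.5 = 25,255.5 kg.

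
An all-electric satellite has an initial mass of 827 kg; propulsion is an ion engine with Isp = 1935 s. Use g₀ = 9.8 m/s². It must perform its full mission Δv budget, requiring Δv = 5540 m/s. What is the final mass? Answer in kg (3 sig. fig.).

v_e = Isp · g₀ = 1935 × 9.8 = 18963.0 m/s.
Rocket equation: m₀/m_f = exp(Δv / v_e) = exp(5540 / 18963.0) = exp(0.2921) = 1.3393.
m_f = m₀ / 1.3393 = 827 / 1.3393 = 617.487 kg.

final mass ≈ 617 kg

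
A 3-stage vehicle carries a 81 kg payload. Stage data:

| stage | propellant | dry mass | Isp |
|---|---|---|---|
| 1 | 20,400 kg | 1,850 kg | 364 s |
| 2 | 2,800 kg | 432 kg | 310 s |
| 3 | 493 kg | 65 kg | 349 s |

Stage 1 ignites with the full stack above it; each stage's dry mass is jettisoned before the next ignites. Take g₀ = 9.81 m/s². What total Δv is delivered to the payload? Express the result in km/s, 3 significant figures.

Δv ≈ 14.4 km/s

Ignition mass of stage 1 = 20,400+1,850 + 2,800+432 + 493+65 + 81 = 26,121 kg.
Stage 1: m₀ = 26,121 kg, m_f = 26,121 − 20,400 = 5,721 kg; Δv = 364×9.81×ln(4.566) = 3570.8×1.5186 ≈ 5423 m/s.
Stage 2: m₀ = 3,871 kg, m_f = 3,871 − 2,800 = 1,071 kg; Δv = 310×9.81×ln(3.614) = 3041.1×1.2849 ≈ 3908 m/s.
Stage 3: m₀ = 639 kg, m_f = 639 − 493 = 146 kg; Δv = 349×9.81×ln(4.377) = 3423.7×1.4763 ≈ 5054 m/s.
Total Δv = 5423 + 3908 + 5054 = 14385 m/s.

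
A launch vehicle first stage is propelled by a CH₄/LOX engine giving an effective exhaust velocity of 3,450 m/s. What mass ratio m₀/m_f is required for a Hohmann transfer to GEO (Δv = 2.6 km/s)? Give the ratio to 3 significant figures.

m₀/m_f = exp(Δv / v_e) = exp(2600 / 3450.0) = exp(0.7536) = 2.1247.

mass ratio ≈ 2.12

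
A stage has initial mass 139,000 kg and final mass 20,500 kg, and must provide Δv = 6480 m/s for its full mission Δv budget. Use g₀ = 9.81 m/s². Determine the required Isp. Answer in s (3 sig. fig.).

Isp ≈ 345 s

ln(m₀/m_f) = ln(139000/20500) = ln(6.78) = 1.9140.
v_e = Δv / ln(m₀/m_f) = 6480 / 1.9140 = 3385.5 m/s.
Isp = v_e / g₀ = 3385.5 / 9.81 = 345.1 s.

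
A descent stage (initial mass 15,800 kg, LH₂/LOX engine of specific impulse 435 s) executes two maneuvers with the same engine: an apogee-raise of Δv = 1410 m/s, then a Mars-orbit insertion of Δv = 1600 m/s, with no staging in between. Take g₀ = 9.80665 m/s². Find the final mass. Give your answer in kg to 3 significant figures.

v_e = Isp · g₀ = 435 × 9.80665 = 4265.9 m/s.
After the first burn: m = 15800 × exp(−1410/4265.9) = 15800 × 0.71854 = 11,352.9 kg.
After the second burn: m = 11,352.9 × exp(−1600/4265.9) = 11,352.9 × 0.68724 = 7,802.17 kg.

final mass ≈ 7800 kg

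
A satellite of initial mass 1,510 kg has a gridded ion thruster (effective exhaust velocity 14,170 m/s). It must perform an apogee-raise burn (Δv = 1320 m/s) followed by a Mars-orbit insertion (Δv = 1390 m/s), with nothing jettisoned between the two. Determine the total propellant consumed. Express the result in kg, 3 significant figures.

total propellant consumed ≈ 263 kg

After the first burn: m = 1510 × exp(−1320/14170.0) = 1510 × 0.91105 = 1,375.69 kg.
After the second burn: m = 1,375.69 × exp(−1390/14170.0) = 1,375.69 × 0.90656 = 1,247.15 kg.
Total propellant = m₀ − m_final = 1510 − 1,247.15 = 262.85 kg.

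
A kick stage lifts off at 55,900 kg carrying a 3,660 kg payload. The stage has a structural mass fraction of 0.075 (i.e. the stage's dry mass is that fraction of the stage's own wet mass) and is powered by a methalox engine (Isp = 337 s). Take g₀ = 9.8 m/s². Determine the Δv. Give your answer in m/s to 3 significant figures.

Δv ≈ 6600 m/s

Stage wet mass = m₀ − payload = 55,900 − 3,660 = 52,240 kg.
Stage dry mass = ε × stage wet mass = 0.075 × 52,240 = 3,918 kg.
Burnout mass m_f = stage dry + payload = 3,918 + 3,660 = 7,578 kg.
v_e = Isp · g₀ = 337 × 9.8 = 3302.6 m/s.
From the ideal rocket equation, Δv = v_e · ln(55,900/7,578) = 3302.6 × ln(7.377) = 3302.6 × 1.9983 ≈ 6600 m/s.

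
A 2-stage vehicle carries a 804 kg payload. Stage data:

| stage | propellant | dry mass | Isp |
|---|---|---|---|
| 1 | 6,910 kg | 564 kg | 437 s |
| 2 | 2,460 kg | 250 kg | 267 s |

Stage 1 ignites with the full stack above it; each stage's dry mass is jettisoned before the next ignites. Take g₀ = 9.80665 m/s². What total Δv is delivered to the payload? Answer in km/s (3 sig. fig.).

Δv ≈ 7.40 km/s

Ignition mass of stage 1 = 6,910+564 + 2,460+250 + 804 = 10,988 kg.
Stage 1: m₀ = 10,988 kg, m_f = 10,988 − 6,910 = 4,078 kg; Δv = 437×9.80665×ln(2.694) = 4285.5×0.9912 ≈ 4248 m/s.
Stage 2: m₀ = 3,514 kg, m_f = 3,514 − 2,460 = 1,054 kg; Δv = 267×9.80665×ln(3.334) = 2618.4×1.2042 ≈ 3153 m/s.
Total Δv = 4248 + 3153 = 7401 m/s.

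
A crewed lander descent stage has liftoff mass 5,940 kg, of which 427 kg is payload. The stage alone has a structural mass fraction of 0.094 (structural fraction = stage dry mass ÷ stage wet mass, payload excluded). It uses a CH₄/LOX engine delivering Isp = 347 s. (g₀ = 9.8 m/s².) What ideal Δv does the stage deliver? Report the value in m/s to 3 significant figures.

Stage wet mass = m₀ − payload = 5,940 − 427 = 5,513 kg.
Stage dry mass = ε × stage wet mass = 0.094 × 5,513 = 518.222 kg.
Burnout mass m_f = stage dry + payload = 518.222 + 427 = 945.222 kg.
v_e = Isp · g₀ = 347 × 9.8 = 3400.6 m/s.
Δv = v_e · ln(5,940/945.222) = 3400.6 × ln(6.284) = 3400.6 × 1.8380 ≈ 6250 m/s.

Δv ≈ 6250 m/s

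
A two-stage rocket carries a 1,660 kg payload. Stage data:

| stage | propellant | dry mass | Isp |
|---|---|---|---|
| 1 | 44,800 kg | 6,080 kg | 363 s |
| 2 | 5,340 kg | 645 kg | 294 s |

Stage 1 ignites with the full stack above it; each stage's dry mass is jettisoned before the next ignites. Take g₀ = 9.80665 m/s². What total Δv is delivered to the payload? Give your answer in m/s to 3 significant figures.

Δv ≈ 8620 m/s

Ignition mass of stage 1 = 44,800+6,080 + 5,340+645 + 1,660 = 58,525 kg.
Stage 1: m₀ = 58,525 kg, m_f = 58,525 − 44,800 = 13,725 kg; Δv = 363×9.80665×ln(4.264) = 3559.8×1.4502 ≈ 5163 m/s.
Stage 2: m₀ = 7,645 kg, m_f = 7,645 − 5,340 = 2,305 kg; Δv = 294×9.80665×ln(3.317) = 2883.2×1.1990 ≈ 3457 m/s.
Total Δv = 5163 + 3457 = 8620 m/s.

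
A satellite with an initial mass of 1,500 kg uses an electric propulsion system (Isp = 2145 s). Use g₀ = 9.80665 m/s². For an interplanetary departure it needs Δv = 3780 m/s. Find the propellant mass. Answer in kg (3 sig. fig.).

v_e = Isp · g₀ = 2145 × 9.80665 = 21035.3 m/s.
Rocket equation: m₀/m_f = exp(Δv / v_e) = exp(3780 / 21035.3) = exp(0.1797) = 1.1969.
m_f = 1,500 / 1.1969 = 1,253.24 kg, so propellant = m₀ − m_f = 1,500 − 1,253.24 = 246.76 kg.

propellant mass ≈ 247 kg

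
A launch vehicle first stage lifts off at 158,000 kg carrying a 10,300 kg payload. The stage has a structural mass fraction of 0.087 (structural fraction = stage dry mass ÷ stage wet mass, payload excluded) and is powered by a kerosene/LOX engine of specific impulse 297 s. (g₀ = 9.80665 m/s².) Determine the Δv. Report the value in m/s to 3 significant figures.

Stage wet mass = m₀ − payload = 158,000 − 10,300 = 147,700 kg.
Stage dry mass = ε × stage wet mass = 0.087 × 147,700 = 12,849.9 kg.
Burnout mass m_f = stage dry + payload = 12,849.9 + 10,300 = 23,149.9 kg.
v_e = Isp · g₀ = 297 × 9.80665 = 2912.6 m/s.
Using Δv = v_e ln(m₀/m_f): Δv = v_e · ln(158,000/23,149.9) = 2912.6 × ln(6.825) = 2912.6 × 1.9206 ≈ 5594 m/s.

Δv ≈ 5590 m/s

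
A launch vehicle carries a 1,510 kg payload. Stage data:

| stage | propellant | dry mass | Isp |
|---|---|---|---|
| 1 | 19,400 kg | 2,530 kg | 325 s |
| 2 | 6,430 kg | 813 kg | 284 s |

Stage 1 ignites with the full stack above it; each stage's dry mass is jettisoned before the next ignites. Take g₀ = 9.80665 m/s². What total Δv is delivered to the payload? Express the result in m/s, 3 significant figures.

Δv ≈ 6880 m/s

Ignition mass of stage 1 = 19,400+2,530 + 6,430+813 + 1,510 = 30,683 kg.
Stage 1: m₀ = 30,683 kg, m_f = 30,683 − 19,400 = 11,283 kg; Δv = 325×9.80665×ln(2.719) = 3187.2×1.0004 ≈ 3188 m/s.
Stage 2: m₀ = 8,753 kg, m_f = 8,753 − 6,430 = 2,323 kg; Δv = 284×9.80665×ln(3.768) = 2785.1×1.3265 ≈ 3695 m/s.
Total Δv = 3188 + 3695 = 6883 m/s.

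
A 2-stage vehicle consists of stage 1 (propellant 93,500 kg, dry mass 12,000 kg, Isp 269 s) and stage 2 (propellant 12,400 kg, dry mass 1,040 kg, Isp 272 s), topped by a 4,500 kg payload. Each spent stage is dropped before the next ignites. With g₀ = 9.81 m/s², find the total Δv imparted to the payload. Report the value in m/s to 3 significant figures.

Ignition mass of stage 1 = 93,500+12,000 + 12,400+1,040 + 4,500 = 123,440 kg.
Stage 1: m₀ = 123,440 kg, m_f = 123,440 − 93,500 = 29,940 kg; Δv = 269×9.81×ln(4.123) = 2638.9×1.4166 ≈ 3738 m/s.
Stage 2: m₀ = 17,940 kg, m_f = 17,940 − 12,400 = 5,540 kg; Δv = 272×9.81×ln(3.238) = 2668.3×1.1750 ≈ 3135 m/s.
Total Δv = 3738 + 3135 = 6873 m/s.

Δv ≈ 6870 m/s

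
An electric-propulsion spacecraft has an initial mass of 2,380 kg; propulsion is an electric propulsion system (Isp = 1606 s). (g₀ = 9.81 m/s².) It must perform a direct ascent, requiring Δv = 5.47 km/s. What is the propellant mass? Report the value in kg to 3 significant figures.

v_e = Isp · g₀ = 1606 × 9.81 = 15754.9 m/s.
From the ideal rocket equation, m₀/m_f = exp(Δv / v_e) = exp(5470 / 15754.9) = exp(0.3472) = 1.4151.
m_f = 2,380 / 1.4151 = 1,681.86 kg, so propellant = m₀ − m_f = 2,380 − 1,681.86 = 698.14 kg.

propellant mass ≈ 698 kg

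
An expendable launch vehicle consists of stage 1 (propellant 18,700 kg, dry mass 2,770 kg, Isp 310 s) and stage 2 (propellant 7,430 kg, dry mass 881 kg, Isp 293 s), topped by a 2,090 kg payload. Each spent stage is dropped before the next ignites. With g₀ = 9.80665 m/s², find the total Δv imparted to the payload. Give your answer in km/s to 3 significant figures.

Ignition mass of stage 1 = 18,700+2,770 + 7,430+881 + 2,090 = 31,871 kg.
Stage 1: m₀ = 31,871 kg, m_f = 31,871 − 18,700 = 13,171 kg; Δv = 310×9.80665×ln(2.42) = 3040.1×0.8837 ≈ 2686 m/s.
Stage 2: m₀ = 10,401 kg, m_f = 10,401 − 7,430 = 2,971 kg; Δv = 293×9.80665×ln(3.501) = 2873.3×1.2530 ≈ 3600 m/s.
Total Δv = 2686 + 3600 = 6286 m/s.

Δv ≈ 6.29 km/s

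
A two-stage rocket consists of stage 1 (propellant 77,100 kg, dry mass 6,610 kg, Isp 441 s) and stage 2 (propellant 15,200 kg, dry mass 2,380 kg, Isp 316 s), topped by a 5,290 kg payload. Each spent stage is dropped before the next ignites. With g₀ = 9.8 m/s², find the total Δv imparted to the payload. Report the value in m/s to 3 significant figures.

Ignition mass of stage 1 = 77,100+6,610 + 15,200+2,380 + 5,290 = 106,580 kg.
Stage 1: m₀ = 106,580 kg, m_f = 106,580 − 77,100 = 29,480 kg; Δv = 441×9.8×ln(3.615) = 4321.8×1.2852 ≈ 5554 m/s.
Stage 2: m₀ = 22,870 kg, m_f = 22,870 − 15,200 = 7,670 kg; Δv = 316×9.8×ln(2.982) = 3096.8×1.0925 ≈ 3383 m/s.
Total Δv = 5554 + 3383 = 8937 m/s.

Δv ≈ 8940 m/s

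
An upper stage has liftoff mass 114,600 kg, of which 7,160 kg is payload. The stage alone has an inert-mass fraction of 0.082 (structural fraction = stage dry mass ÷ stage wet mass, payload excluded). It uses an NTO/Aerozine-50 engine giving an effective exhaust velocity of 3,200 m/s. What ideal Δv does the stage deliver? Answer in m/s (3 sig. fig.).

Δv ≈ 6310 m/s

Stage wet mass = m₀ − payload = 114,600 − 7,160 = 107,440 kg.
Stage dry mass = ε × stage wet mass = 0.082 × 107,440 = 8,810.08 kg.
Burnout mass m_f = stage dry + payload = 8,810.08 + 7,160 = 15,970.08 kg.
Δv = v_e · ln(114,600/15,970.08) = 3200.0 × ln(7.176) = 3200.0 × 1.9707 ≈ 6306 m/s.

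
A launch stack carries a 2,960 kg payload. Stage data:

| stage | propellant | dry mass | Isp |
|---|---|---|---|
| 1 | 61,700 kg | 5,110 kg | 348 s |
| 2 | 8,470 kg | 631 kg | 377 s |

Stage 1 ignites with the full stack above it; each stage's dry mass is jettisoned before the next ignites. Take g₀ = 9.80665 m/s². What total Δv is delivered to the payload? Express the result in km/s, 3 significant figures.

Ignition mass of stage 1 = 61,700+5,110 + 8,470+631 + 2,960 = 78,871 kg.
Stage 1: m₀ = 78,871 kg, m_f = 78,871 − 61,700 = 17,171 kg; Δv = 348×9.80665×ln(4.593) = 3412.7×1.5246 ≈ 5203 m/s.
Stage 2: m₀ = 12,061 kg, m_f = 12,061 − 8,470 = 3,591 kg; Δv = 377×9.80665×ln(3.359) = 3697.1×1.2115 ≈ 4479 m/s.
Total Δv = 5203 + 4479 = 9682 m/s.

Δv ≈ 9.68 km/s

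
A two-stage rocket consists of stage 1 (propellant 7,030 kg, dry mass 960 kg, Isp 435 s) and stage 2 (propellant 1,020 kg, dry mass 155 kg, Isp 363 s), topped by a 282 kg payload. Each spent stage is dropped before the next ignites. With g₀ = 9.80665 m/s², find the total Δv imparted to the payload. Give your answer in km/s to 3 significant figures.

Ignition mass of stage 1 = 7,030+960 + 1,020+155 + 282 = 9,447 kg.
Stage 1: m₀ = 9,447 kg, m_f = 9,447 − 7,030 = 2,417 kg; Δv = 435×9.80665×ln(3.909) = 4265.9×1.3632 ≈ 5815 m/s.
Stage 2: m₀ = 1,457 kg, m_f = 1,457 − 1,020 = 437 kg; Δv = 363×9.80665×ln(3.334) = 3559.8×1.2042 ≈ 4287 m/s.
Total Δv = 5815 + 4287 = 10102 m/s.

Δv ≈ 10.1 km/s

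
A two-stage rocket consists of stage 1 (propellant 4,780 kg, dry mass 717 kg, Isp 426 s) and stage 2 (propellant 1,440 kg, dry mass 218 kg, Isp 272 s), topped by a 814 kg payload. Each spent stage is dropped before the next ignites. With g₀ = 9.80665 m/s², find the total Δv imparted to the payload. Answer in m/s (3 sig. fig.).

Ignition mass of stage 1 = 4,780+717 + 1,440+218 + 814 = 7,969 kg.
Stage 1: m₀ = 7,969 kg, m_f = 7,969 − 4,780 = 3,189 kg; Δv = 426×9.80665×ln(2.499) = 4177.6×0.9159 ≈ 3826 m/s.
Stage 2: m₀ = 2,472 kg, m_f = 2,472 − 1,440 = 1,032 kg; Δv = 272×9.80665×ln(2.395) = 2667.4×0.8735 ≈ 2330 m/s.
Total Δv = 3826 + 2330 = 6156 m/s.

Δv ≈ 6160 m/s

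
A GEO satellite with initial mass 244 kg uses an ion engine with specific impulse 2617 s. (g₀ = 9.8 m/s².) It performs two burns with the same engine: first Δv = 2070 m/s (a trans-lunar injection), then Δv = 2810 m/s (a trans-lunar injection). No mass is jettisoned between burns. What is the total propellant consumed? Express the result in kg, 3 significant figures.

v_e = Isp · g₀ = 2617 × 9.8 = 25646.6 m/s.
After the first burn: m = 244 × exp(−2070/25646.6) = 244 × 0.92246 = 225.08 kg.
After the second burn: m = 225.08 × exp(−2810/25646.6) = 225.08 × 0.89622 = 201.721 kg.
Total propellant = m₀ − m_final = 244 − 201.721 = 42.279 kg.

total propellant consumed ≈ 42.3 kg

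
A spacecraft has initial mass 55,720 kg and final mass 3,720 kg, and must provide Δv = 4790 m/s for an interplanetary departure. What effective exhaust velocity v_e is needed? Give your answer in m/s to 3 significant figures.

ln(m₀/m_f) = ln(55720/3720) = ln(14.98) = 2.7066.
v_e = Δv / ln(m₀/m_f) = 4790 / 2.7066 = 1769.7 m/s.

v_e ≈ 1770 m/s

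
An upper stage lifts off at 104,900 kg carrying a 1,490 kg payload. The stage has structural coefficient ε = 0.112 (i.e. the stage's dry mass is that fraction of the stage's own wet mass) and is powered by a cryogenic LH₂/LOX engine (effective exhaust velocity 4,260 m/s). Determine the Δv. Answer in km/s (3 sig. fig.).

Stage wet mass = m₀ − payload = 104,900 − 1,490 = 103,410 kg.
Stage dry mass = ε × stage wet mass = 0.112 × 103,410 = 11,581.9 kg.
Burnout mass m_f = stage dry + payload = 11,581.9 + 1,490 = 13,071.9 kg.
By the Tsiolkovsky rocket equation, Δv = v_e · ln(104,900/13,071.9) = 4260.0 × ln(8.025) = 4260.0 × 2.0825 ≈ 8872 m/s.

Δv ≈ 8.87 km/s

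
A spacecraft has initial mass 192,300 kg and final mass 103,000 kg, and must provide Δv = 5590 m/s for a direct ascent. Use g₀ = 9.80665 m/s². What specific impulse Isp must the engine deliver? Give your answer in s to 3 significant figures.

Isp ≈ 913 s

ln(m₀/m_f) = ln(192300/103000) = ln(1.867) = 0.6243.
Rocket equation: v_e = Δv / ln(m₀/m_f) = 5590 / 0.6243 = 8953.6 m/s.
Isp = v_e / g₀ = 8953.6 / 9.80665 = 913.0 s.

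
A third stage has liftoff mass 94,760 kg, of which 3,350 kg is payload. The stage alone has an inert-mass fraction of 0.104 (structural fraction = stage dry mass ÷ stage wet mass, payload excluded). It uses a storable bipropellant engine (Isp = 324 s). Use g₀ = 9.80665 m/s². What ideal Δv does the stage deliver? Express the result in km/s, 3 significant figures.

Stage wet mass = m₀ − payload = 94,760 − 3,350 = 91,410 kg.
Stage dry mass = ε × stage wet mass = 0.104 × 91,410 = 9,506.64 kg.
Burnout mass m_f = stage dry + payload = 9,506.64 + 3,350 = 12,856.64 kg.
v_e = Isp · g₀ = 324 × 9.80665 = 3177.4 m/s.
By the Tsiolkovsky rocket equation, Δv = v_e · ln(94,760/12,856.64) = 3177.4 × ln(7.371) = 3177.4 × 1.9975 ≈ 6347 m/s.

Δv ≈ 6.35 km/s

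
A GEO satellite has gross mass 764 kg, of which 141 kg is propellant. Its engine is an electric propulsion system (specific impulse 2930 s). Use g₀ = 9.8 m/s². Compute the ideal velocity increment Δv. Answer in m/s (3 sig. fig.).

Δv ≈ 5860 m/s

v_e = Isp · g₀ = 2930 × 9.8 = 28714.0 m/s.
m_f = m₀ − m_prop = 764 − 141 = 623 kg.
Using Δv = v_e ln(m₀/m_f): Δv = v_e · ln(m₀/m_f) = 28714.0 × ln(1.226) = 28714.0 × 0.2040 ≈ 5858.3 m/s.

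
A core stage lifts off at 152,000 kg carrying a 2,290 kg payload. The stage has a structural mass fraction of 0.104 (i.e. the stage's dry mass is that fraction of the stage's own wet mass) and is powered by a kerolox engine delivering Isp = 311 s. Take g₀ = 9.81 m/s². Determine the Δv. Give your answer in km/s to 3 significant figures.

Δv ≈ 6.53 km/s

Stage wet mass = m₀ − payload = 152,000 − 2,290 = 149,710 kg.
Stage dry mass = ε × stage wet mass = 0.104 × 149,710 = 15,569.8 kg.
Burnout mass m_f = stage dry + payload = 15,569.8 + 2,290 = 17,859.8 kg.
v_e = Isp · g₀ = 311 × 9.81 = 3050.9 m/s.
Δv = v_e · ln(152,000/17,859.8) = 3050.9 × ln(8.511) = 3050.9 × 2.1413 ≈ 6533 m/s.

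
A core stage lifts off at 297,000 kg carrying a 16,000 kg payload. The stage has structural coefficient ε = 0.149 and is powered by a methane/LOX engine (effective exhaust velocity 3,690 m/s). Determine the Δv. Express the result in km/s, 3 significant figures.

Stage wet mass = m₀ − payload = 297,000 − 16,000 = 281,000 kg.
Stage dry mass = ε × stage wet mass = 0.149 × 281,000 = 41,869 kg.
Burnout mass m_f = stage dry + payload = 41,869 + 16,000 = 57,869 kg.
From the ideal rocket equation, Δv = v_e · ln(297,000/57,869) = 3690.0 × ln(5.132) = 3690.0 × 1.6356 ≈ 6035 m/s.

Δv ≈ 6.04 km/s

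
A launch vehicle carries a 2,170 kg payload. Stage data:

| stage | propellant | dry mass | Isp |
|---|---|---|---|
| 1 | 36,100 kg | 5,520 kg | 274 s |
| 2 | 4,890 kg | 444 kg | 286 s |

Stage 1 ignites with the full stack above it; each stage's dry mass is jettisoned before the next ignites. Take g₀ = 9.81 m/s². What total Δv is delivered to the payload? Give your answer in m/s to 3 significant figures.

Ignition mass of stage 1 = 36,100+5,520 + 4,890+444 + 2,170 = 49,124 kg.
Stage 1: m₀ = 49,124 kg, m_f = 49,124 − 36,100 = 13,024 kg; Δv = 274×9.81×ln(3.772) = 2687.9×1.3276 ≈ 3568 m/s.
Stage 2: m₀ = 7,504 kg, m_f = 7,504 − 4,890 = 2,614 kg; Δv = 286×9.81×ln(2.871) = 2805.7×1.0546 ≈ 2959 m/s.
Total Δv = 3568 + 2959 = 6527 m/s.

Δv ≈ 6530 m/s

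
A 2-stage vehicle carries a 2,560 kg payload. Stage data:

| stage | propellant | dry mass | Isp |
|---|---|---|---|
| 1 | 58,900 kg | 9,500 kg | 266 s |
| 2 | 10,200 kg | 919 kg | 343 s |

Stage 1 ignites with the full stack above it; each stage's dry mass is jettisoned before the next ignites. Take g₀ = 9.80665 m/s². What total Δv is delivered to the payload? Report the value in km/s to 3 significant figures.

Ignition mass of stage 1 = 58,900+9,500 + 10,200+919 + 2,560 = 82,079 kg.
Stage 1: m₀ = 82,079 kg, m_f = 82,079 − 58,900 = 23,179 kg; Δv = 266×9.80665×ln(3.541) = 2608.6×1.2644 ≈ 3298 m/s.
Stage 2: m₀ = 13,679 kg, m_f = 13,679 − 10,200 = 3,479 kg; Δv = 343×9.80665×ln(3.932) = 3363.7×1.3691 ≈ 4605 m/s.
Total Δv = 3298 + 4605 = 7903 m/s.

Δv ≈ 7.90 km/s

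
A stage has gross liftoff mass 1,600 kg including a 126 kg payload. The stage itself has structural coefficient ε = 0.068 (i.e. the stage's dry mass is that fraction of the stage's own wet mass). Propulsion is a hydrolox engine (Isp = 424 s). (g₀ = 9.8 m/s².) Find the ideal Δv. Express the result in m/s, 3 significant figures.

Stage wet mass = m₀ − payload = 1,600 − 126 = 1,474 kg.
Stage dry mass = ε × stage wet mass = 0.068 × 1,474 = 100.232 kg.
Burnout mass m_f = stage dry + payload = 100.232 + 126 = 226.232 kg.
v_e = Isp · g₀ = 424 × 9.8 = 4155.2 m/s.
Δv = v_e · ln(1,600/226.232) = 4155.2 × ln(7.072) = 4155.2 × 1.9562 ≈ 8128 m/s.

Δv ≈ 8130 m/s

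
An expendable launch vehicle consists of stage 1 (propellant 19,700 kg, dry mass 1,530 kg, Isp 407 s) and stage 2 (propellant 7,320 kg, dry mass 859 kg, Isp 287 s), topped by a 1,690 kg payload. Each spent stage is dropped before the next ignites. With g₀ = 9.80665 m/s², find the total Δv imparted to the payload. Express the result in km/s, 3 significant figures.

Δv ≈ 7.82 km/s

Ignition mass of stage 1 = 19,700+1,530 + 7,320+859 + 1,690 = 31,099 kg.
Stage 1: m₀ = 31,099 kg, m_f = 31,099 − 19,700 = 11,399 kg; Δv = 407×9.80665×ln(2.728) = 3991.3×1.0037 ≈ 4006 m/s.
Stage 2: m₀ = 9,869 kg, m_f = 9,869 − 7,320 = 2,549 kg; Δv = 287×9.80665×ln(3.872) = 2814.5×1.3537 ≈ 3810 m/s.
Total Δv = 4006 + 3810 = 7816 m/s.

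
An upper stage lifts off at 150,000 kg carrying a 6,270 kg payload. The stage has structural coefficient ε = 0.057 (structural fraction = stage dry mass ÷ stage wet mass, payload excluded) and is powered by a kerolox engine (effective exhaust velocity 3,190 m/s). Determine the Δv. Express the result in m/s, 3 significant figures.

Δv ≈ 7460 m/s

Stage wet mass = m₀ − payload = 150,000 − 6,270 = 143,730 kg.
Stage dry mass = ε × stage wet mass = 0.057 × 143,730 = 8,192.61 kg.
Burnout mass m_f = stage dry + payload = 8,192.61 + 6,270 = 14,462.61 kg.
Rocket equation: Δv = v_e · ln(150,000/14,462.61) = 3190.0 × ln(10.37) = 3190.0 × 2.3391 ≈ 7462 m/s.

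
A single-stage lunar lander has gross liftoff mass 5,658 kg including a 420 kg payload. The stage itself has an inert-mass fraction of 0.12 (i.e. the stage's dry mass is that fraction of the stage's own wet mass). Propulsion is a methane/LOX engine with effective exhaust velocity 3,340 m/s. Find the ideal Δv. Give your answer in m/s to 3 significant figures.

Stage wet mass = m₀ − payload = 5,658 − 420 = 5,238 kg.
Stage dry mass = ε × stage wet mass = 0.12 × 5,238 = 628.56 kg.
Burnout mass m_f = stage dry + payload = 628.56 + 420 = 1,048.56 kg.
Using Δv = v_e ln(m₀/m_f): Δv = v_e · ln(5,658/1,048.56) = 3340.0 × ln(5.396) = 3340.0 × 1.6857 ≈ 5630 m/s.

Δv ≈ 5630 m/s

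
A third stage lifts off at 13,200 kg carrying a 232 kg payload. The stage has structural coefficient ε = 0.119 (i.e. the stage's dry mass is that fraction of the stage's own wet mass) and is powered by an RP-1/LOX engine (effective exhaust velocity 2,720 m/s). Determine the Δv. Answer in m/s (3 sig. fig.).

Stage wet mass = m₀ − payload = 13,200 − 232 = 12,968 kg.
Stage dry mass = ε × stage wet mass = 0.119 × 12,968 = 1,543.19 kg.
Burnout mass m_f = stage dry + payload = 1,543.19 + 232 = 1,775.19 kg.
Using Δv = v_e ln(m₀/m_f): Δv = v_e · ln(13,200/1,775.19) = 2720.0 × ln(7.436) = 2720.0 × 2.0063 ≈ 5457 m/s.

Δv ≈ 5460 m/s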